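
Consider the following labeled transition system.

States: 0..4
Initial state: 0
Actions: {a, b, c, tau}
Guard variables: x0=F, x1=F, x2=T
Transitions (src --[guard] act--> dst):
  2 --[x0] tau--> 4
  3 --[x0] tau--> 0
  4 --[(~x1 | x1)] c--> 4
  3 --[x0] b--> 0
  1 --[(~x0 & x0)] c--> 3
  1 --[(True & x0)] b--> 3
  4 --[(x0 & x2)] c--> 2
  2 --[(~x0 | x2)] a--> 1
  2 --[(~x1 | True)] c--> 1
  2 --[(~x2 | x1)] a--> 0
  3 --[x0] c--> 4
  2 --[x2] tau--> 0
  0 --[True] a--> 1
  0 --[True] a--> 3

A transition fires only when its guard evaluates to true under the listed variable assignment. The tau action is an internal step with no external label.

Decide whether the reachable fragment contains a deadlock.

Answer: DEADLOCK at state 1

Trace:
Reach set: {0,1,3}
  0: a→1  a→3  [deg 2]
  1: ∅  [no exit]
  3: ∅  [no exit]
witness 1: a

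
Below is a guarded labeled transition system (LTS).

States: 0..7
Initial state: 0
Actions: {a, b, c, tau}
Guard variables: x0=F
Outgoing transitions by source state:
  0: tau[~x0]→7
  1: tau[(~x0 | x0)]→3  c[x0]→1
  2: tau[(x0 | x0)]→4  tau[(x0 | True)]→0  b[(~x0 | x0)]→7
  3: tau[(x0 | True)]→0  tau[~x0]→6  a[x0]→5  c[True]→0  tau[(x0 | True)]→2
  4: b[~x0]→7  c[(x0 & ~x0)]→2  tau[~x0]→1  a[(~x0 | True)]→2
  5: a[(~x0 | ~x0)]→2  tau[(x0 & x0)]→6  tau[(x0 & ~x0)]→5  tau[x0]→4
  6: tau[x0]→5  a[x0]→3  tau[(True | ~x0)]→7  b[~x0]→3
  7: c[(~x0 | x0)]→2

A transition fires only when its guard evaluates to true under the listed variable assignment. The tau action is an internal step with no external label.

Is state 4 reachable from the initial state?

After dropping false guards: 15 live edges.
Layer 0: {0}
Layer 1: {7}  now seen {0,7}
Layer 2: {2}  now seen {0,2,7}
Reach set: {0,2,7}

Answer: UNREACHABLE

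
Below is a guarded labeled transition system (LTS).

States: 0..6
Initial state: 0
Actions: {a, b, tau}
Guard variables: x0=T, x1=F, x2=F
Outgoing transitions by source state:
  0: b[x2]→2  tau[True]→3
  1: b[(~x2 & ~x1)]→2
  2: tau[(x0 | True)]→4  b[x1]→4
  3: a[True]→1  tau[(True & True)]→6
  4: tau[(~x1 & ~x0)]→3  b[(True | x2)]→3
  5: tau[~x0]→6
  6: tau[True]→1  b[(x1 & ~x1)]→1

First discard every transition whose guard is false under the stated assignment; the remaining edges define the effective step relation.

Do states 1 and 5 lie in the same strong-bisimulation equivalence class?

Answer: NOT BISIMILAR

Trace:
Bisimulation quotient by refinement:
  round 0: {{0,1,2,3,4,5,6}}
  round 1: {{0,2,6},{1,4},{3},{5}}
  round 2: {{0},{1},{2,6},{3},{4},{5}}
  round 3: {{0},{1},{2},{3},{4},{5},{6}}
stable after 4 split(s): 7 block(s)
[1]={1}  [5]={5}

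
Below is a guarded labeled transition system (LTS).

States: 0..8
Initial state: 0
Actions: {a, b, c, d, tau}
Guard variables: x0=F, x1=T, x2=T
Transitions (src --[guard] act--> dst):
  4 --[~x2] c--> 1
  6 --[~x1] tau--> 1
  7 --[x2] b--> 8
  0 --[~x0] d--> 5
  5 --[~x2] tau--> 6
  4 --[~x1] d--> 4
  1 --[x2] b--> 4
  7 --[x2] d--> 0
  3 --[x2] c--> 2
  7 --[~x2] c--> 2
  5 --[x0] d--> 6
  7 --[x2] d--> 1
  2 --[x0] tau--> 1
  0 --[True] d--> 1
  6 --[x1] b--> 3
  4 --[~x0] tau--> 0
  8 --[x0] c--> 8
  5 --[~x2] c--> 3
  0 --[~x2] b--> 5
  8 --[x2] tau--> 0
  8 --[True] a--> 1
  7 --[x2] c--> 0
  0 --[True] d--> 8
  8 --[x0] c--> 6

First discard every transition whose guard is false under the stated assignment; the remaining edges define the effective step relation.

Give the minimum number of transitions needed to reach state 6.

Answer: UNREACHABLE

Trace:
Breadth-first toward 6:
  Layer 0: {0}
  Layer 1: {1,5,8}
  Layer 2: {4}
6 never appears.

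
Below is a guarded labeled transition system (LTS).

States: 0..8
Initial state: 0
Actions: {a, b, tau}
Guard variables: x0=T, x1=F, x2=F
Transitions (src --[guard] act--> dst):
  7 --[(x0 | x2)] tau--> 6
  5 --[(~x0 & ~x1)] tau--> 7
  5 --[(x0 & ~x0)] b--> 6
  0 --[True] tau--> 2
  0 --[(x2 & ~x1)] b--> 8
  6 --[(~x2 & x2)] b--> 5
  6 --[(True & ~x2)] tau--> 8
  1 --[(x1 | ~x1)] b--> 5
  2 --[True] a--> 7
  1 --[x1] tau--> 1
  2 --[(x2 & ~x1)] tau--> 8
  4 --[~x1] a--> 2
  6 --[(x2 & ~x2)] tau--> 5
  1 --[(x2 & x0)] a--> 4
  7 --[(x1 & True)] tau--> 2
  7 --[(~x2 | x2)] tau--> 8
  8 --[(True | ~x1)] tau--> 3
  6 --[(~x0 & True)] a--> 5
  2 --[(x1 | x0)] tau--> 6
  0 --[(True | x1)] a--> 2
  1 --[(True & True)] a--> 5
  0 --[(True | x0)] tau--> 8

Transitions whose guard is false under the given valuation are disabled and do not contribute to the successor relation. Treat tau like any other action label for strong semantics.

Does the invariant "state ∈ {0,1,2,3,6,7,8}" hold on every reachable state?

Answer: INVARIANT HOLDS

Working:
Inv-set: {0,1,2,3,6,7,8}
R = {0,2,3,6,7,8}
  0: safe
  2: safe
  3: safe
  6: safe
  7: safe
  8: safe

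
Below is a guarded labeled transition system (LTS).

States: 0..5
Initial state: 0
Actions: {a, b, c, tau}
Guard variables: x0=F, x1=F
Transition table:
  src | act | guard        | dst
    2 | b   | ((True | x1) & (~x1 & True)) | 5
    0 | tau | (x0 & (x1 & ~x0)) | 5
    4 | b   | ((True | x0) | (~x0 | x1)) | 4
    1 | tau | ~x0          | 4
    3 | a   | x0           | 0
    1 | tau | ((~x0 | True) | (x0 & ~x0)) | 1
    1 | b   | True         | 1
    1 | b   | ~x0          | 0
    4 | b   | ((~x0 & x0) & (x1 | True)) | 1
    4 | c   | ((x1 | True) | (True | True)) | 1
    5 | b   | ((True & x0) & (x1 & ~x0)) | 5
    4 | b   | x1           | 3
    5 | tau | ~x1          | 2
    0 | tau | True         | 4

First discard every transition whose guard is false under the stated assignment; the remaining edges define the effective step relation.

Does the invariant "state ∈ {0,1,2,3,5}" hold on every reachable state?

Allowed set {0,1,2,3,5}
Reach set: {0,1,4}
  0: ok
  1: ok
  4: VIOLATES
witness against invariant: tau → 4

Answer: INVARIANT VIOLATED at state 4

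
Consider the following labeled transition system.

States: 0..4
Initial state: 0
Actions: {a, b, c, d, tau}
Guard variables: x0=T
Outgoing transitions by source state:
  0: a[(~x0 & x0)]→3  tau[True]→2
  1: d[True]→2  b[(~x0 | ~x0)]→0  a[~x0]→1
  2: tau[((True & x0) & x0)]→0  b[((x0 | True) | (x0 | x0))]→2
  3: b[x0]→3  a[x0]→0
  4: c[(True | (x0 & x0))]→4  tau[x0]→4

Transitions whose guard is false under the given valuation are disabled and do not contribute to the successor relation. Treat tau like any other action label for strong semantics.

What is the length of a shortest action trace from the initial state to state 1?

BFS to 1:
  L0 = {0}
  L1 = {2}
1 never appears.

Answer: UNREACHABLE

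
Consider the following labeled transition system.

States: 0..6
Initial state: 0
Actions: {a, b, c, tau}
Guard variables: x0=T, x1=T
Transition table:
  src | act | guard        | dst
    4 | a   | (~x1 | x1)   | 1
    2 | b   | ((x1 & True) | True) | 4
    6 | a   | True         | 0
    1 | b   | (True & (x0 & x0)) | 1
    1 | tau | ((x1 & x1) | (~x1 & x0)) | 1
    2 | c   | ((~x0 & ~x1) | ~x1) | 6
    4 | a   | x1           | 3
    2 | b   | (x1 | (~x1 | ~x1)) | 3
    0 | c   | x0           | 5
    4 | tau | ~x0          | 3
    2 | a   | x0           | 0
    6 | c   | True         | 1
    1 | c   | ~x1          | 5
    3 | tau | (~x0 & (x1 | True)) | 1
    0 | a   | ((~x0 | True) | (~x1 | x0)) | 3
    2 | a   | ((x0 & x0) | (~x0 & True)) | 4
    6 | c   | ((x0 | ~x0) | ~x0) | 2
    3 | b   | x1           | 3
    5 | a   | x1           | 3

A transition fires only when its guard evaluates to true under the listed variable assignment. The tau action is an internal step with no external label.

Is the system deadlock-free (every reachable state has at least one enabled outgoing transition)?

Answer: DEADLOCK-FREE

Trace:
R = {0,3,5}
  0: a→3  c→5  [deg 2]
  3: b→3  [deg 1]
  5: a→3  [deg 1]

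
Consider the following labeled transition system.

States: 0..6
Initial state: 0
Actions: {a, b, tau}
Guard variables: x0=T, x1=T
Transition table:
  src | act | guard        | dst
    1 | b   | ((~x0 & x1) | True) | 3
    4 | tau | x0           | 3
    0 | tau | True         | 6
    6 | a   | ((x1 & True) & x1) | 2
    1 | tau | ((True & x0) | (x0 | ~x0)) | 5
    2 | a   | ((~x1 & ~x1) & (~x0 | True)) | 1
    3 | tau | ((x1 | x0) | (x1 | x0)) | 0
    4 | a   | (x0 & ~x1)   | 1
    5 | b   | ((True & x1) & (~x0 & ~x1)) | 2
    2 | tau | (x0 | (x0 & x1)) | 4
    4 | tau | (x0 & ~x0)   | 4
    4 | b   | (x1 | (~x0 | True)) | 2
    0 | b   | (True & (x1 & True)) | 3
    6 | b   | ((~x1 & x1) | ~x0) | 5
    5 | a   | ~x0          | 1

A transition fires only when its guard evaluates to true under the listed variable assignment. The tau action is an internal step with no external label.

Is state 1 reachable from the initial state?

Answer: UNREACHABLE

Analysis:
9 transition(s) survive guard evaluation.
Layer 0: {0}
Layer 1: {3,6}  total {0,3,6}
Layer 2: {2}  total {0,2,3,6}
Layer 3: {4}  total {0,2,3,4,6}
R = {0,2,3,4,6}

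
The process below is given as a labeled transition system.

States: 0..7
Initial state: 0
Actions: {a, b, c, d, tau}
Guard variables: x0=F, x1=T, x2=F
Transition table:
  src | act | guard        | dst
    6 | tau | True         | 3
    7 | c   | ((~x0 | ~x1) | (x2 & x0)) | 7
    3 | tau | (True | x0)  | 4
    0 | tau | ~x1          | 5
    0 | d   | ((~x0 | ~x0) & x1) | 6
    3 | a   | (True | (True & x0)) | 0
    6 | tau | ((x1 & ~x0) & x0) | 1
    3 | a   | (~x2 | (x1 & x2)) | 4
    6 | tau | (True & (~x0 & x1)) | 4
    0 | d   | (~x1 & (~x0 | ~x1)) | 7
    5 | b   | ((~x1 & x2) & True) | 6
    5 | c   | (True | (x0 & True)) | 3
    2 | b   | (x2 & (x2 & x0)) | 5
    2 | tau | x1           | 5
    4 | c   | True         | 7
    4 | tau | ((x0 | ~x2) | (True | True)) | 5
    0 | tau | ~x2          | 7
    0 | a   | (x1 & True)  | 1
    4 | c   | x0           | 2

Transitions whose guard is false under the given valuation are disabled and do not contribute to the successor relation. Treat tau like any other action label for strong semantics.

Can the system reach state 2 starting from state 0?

Answer: UNREACHABLE

Trace:
13 transition(s) survive guard evaluation.
depth 0: {0}
depth 1: {1,6,7}  now seen {0,1,6,7}
depth 2: {3,4}  now seen {0,1,3,4,6,7}
depth 3: {5}  now seen {0,1,3,4,5,6,7}
R = {0,1,3,4,5,6,7}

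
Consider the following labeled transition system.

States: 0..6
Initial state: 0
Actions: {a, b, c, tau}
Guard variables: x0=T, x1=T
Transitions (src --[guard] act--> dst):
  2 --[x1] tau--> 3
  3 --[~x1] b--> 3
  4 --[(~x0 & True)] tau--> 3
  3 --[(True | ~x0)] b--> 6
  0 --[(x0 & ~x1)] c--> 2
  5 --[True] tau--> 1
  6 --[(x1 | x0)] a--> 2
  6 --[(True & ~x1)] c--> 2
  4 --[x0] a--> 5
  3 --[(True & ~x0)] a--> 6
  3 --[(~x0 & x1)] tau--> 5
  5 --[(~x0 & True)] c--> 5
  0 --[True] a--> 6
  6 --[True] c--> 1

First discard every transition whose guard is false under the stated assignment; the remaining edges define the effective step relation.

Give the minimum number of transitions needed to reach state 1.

Answer: 2

Working:
Breadth-first toward 1:
  Layer 0: {0}
  Layer 1: {6}
  Layer 2: {1,2}
depth(1)=2, e.g. a·c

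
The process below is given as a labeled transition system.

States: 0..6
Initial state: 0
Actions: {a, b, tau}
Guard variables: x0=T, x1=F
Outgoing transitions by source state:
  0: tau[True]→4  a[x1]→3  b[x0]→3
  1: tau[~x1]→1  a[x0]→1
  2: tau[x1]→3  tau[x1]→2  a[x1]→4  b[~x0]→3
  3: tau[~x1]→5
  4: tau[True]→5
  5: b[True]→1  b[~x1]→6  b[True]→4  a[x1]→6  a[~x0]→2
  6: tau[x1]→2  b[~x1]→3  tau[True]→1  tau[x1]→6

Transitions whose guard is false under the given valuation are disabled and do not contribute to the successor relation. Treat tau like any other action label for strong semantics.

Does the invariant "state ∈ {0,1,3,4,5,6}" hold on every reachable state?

Safe = {0,1,3,4,5,6}
R = {0,1,3,4,5,6}
  0: ok
  1: ok
  3: ok
  4: ok
  5: ok
  6: ok

Answer: INVARIANT HOLDS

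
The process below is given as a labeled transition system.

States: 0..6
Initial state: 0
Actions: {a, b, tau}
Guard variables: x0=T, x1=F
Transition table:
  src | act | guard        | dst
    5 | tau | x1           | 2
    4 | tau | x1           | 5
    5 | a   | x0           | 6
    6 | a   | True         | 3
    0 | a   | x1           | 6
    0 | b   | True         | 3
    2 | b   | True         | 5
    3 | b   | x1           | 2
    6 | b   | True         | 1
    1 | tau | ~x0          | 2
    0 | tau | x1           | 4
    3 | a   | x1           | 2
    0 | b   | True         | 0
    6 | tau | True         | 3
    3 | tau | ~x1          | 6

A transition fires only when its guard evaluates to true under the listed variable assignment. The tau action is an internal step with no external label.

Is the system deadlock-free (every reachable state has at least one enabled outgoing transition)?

Answer: DEADLOCK at state 1

Working:
R = {0,1,3,6}
  0: b→0  b→3  [deg 2]
  1: ∅  [STUCK]
  3: tau→6  [deg 1]
  6: a→3  b→1  tau→3  [deg 3]
trace reaching 1: b·tau·b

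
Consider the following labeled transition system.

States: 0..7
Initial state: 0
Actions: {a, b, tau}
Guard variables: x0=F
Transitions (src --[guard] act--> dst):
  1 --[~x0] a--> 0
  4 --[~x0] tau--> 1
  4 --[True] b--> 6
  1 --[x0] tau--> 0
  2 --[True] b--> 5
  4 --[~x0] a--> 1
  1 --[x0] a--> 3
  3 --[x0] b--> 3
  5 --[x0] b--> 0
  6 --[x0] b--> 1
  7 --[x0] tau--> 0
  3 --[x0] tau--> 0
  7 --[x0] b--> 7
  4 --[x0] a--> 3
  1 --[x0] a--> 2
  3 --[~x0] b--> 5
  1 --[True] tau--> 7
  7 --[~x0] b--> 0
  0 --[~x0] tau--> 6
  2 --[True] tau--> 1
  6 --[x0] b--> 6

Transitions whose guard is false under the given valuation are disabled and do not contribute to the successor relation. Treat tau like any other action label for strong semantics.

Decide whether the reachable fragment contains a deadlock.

Answer: DEADLOCK at state 6

Analysis:
Reachable = {0,6}
  0: tau→6  [1 out]
  6: ∅  [no exit]
Path to 6: tau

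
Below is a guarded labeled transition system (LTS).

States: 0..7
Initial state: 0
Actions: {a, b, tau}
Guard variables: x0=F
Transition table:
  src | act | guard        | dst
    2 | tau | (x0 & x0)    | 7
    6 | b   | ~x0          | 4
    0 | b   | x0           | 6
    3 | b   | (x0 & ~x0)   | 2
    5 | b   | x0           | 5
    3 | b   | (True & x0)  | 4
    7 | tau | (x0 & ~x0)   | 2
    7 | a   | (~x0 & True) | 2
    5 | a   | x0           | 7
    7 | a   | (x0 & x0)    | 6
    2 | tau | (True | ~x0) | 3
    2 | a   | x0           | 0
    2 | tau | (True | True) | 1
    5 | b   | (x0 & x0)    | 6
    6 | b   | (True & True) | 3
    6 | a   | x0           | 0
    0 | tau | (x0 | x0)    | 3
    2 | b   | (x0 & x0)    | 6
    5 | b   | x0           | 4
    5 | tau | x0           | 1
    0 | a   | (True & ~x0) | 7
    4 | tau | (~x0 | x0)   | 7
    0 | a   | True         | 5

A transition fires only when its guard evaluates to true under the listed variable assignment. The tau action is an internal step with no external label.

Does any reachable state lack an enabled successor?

Answer: DEADLOCK at state 1

Trace:
Reach set: {0,1,2,3,5,7}
  0: a→5  a→7  [2 exit(s)]
  1: ∅  [STUCK]
  2: tau→1  tau→3  [2 exit(s)]
  3: ∅  [STUCK]
  5: ∅  [STUCK]
  7: a→2  [1 exit(s)]
witness 1: a·a·tau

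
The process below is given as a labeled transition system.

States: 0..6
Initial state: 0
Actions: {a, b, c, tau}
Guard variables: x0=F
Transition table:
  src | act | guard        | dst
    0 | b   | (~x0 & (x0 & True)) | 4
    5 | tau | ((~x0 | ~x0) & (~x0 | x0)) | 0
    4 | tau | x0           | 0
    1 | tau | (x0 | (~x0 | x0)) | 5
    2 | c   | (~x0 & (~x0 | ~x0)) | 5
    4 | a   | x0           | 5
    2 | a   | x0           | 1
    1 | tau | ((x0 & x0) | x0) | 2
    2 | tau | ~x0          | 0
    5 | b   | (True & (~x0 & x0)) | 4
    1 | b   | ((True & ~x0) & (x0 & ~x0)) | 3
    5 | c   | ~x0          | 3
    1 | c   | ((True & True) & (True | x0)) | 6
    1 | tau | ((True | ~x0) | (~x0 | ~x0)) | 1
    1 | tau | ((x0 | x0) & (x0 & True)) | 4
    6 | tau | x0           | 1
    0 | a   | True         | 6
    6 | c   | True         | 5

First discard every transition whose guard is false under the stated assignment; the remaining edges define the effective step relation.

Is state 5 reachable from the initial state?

Answer: REACHABLE

Trace:
9 transition(s) survive guard evaluation.
Layer 0: {0}
Layer 1: {6}  now seen {0,6}
Layer 2: {5}  now seen {0,5,6}
Layer 3: {3}  now seen {0,3,5,6}
Reachable = {0,3,5,6}
Path to 5: a·c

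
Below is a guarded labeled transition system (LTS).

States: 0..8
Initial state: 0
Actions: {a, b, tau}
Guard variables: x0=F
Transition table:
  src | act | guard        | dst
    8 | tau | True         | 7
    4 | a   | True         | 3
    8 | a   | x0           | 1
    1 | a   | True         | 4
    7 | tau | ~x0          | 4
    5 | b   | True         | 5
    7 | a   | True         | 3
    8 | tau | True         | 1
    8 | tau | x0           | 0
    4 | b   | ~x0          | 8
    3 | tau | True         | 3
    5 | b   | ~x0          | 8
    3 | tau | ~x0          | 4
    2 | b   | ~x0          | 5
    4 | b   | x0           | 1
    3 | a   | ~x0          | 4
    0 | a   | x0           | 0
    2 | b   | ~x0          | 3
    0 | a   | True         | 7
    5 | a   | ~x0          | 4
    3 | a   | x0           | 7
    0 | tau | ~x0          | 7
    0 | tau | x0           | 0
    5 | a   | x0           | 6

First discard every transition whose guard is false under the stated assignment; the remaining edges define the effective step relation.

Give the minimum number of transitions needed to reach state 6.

BFS to 6:
  L0 = {0}
  L1 = {7}
  L2 = {3,4}
  L3 = {8}
  L4 = {1}
6 never appears.

Answer: UNREACHABLE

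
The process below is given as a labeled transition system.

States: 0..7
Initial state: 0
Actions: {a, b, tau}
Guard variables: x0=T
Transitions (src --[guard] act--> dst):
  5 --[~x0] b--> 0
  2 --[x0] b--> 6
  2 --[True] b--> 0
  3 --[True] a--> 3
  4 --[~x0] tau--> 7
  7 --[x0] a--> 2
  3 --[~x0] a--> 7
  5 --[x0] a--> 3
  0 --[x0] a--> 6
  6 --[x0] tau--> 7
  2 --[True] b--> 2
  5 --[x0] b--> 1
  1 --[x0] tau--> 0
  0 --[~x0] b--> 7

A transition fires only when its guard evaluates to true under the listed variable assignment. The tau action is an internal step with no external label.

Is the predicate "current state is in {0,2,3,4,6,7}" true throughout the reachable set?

Allowed set {0,2,3,4,6,7}
Reach set: {0,2,6,7}
  0: ✓
  2: ✓
  6: ✓
  7: ✓

Answer: INVARIANT HOLDS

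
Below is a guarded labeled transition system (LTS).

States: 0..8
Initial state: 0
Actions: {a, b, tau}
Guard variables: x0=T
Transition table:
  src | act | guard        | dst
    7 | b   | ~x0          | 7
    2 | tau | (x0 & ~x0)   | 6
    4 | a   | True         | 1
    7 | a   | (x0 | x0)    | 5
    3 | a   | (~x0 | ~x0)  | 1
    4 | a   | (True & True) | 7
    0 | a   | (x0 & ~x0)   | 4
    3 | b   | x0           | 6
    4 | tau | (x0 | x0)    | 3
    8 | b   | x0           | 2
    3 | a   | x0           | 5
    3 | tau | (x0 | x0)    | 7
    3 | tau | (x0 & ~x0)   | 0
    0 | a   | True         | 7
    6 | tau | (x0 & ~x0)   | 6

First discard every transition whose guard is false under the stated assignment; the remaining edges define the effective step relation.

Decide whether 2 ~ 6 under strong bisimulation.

Refine partition for ~:
  P[0] = {{0,1,2,3,4,5,6,7,8}}
  P[1] = {{0,7},{1,2,5,6},{3},{4},{8}}
  P[2] = {{0},{1,2,5,6},{3},{4},{7},{8}}
6 equivalence class(es) (converged in 3)
2∈{1,2,5,6}, 6∈{1,2,5,6}

Answer: BISIMILAR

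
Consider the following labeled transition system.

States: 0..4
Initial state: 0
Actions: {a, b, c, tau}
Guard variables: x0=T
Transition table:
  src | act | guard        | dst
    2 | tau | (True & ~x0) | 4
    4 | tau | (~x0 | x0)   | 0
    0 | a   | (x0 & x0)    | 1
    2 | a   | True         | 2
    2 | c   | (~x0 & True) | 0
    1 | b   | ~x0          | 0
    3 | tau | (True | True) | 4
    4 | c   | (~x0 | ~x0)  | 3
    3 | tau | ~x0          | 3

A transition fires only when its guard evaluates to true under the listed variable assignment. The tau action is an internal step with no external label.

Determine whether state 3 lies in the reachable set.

Answer: UNREACHABLE

Trace:
4 transition(s) survive guard evaluation.
depth 0: {0}
depth 1: {1}  now seen {0,1}
Reach set: {0,1}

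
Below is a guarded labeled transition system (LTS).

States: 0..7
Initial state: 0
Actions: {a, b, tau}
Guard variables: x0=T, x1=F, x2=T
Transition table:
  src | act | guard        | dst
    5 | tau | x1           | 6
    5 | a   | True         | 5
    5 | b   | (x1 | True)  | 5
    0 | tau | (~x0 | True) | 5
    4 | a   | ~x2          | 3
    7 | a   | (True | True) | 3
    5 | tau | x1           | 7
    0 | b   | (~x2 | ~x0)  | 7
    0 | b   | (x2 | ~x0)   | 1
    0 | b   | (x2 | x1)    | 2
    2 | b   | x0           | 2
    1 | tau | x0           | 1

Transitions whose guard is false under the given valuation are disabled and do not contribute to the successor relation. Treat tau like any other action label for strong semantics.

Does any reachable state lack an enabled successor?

Reach set: {0,1,2,5}
  0: b→1  b→2  tau→5  [3 out]
  1: tau→1  [1 out]
  2: b→2  [1 out]
  5: a→5  b→5  [2 out]

Answer: DEADLOCK-FREE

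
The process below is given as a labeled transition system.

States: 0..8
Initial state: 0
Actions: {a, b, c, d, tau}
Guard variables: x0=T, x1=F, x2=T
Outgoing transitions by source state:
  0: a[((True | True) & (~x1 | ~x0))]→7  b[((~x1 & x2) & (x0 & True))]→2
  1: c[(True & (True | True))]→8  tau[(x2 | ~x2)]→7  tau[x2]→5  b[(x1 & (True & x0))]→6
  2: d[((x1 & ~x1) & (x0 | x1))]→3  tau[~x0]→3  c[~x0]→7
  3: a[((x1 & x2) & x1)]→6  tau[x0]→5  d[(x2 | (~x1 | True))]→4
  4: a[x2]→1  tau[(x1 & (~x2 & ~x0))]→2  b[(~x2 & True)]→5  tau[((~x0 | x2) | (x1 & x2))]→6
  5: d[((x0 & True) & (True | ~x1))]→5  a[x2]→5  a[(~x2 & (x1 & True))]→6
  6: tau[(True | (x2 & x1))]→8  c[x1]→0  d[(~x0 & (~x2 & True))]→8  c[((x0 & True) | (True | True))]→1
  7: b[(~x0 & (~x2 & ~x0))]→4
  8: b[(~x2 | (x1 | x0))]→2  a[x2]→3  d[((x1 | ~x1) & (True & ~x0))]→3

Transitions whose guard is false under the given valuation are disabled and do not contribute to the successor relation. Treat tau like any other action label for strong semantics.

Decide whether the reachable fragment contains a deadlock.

Answer: DEADLOCK at state 2

Analysis:
R = {0,2,7}
  0: a→7  b→2  [2 exit(s)]
  2: ∅  [deadlock]
  7: ∅  [deadlock]
trace reaching 2: b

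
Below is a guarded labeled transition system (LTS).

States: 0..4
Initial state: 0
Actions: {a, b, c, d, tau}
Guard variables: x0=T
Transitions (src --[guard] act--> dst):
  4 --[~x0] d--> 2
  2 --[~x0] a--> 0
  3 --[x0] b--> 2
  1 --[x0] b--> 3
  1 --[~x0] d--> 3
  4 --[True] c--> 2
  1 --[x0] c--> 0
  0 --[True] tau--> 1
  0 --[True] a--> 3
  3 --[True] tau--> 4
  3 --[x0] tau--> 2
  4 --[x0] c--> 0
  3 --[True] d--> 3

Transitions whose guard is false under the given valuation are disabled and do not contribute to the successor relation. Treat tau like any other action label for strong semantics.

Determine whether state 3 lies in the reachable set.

Guard filter leaves 10 enabled edge(s).
depth 0: {0}
depth 1: {1,3}  total {0,1,3}
depth 2: {2,4}  total {0,1,2,3,4}
Reachable = {0,1,2,3,4}
trace reaching 3: a

Answer: REACHABLE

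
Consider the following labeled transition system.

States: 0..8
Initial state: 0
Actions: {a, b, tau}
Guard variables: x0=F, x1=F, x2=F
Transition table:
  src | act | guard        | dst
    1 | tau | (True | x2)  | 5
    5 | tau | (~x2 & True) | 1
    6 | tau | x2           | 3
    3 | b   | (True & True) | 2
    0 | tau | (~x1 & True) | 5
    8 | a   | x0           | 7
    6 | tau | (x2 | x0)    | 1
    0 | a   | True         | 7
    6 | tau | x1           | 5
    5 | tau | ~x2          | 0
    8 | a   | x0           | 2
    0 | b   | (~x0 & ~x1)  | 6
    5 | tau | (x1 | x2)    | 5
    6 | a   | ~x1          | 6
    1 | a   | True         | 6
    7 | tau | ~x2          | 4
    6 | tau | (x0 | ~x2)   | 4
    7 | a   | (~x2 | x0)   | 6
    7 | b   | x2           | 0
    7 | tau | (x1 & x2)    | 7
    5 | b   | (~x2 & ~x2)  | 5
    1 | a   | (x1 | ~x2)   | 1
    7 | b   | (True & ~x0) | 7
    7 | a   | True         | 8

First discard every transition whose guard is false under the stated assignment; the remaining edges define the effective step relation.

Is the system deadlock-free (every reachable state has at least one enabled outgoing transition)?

Answer: DEADLOCK at state 4

Trace:
Reach set: {0,1,4,5,6,7,8}
  0: a→7  b→6  tau→5  [3 exit(s)]
  1: a→1  a→6  tau→5  [3 exit(s)]
  4: ∅  [deadlock]
  5: b→5  tau→0  tau→1  [3 exit(s)]
  6: a→6  tau→4  [2 exit(s)]
  7: a→6  a→8  b→7  tau→4  [4 exit(s)]
  8: ∅  [deadlock]
Path to 4: a·tau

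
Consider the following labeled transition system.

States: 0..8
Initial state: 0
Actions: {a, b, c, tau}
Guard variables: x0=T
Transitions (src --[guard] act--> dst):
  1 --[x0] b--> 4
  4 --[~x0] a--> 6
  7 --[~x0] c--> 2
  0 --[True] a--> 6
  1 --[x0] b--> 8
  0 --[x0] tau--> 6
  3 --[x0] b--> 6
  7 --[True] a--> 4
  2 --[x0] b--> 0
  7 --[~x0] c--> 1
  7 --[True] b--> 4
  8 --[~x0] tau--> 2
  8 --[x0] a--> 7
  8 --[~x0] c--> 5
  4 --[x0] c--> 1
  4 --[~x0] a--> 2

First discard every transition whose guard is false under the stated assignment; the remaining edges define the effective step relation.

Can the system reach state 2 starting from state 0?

Answer: UNREACHABLE

Analysis:
10 transition(s) survive guard evaluation.
depth 0: {0}
depth 1: {6}  cumulative {0,6}
Reachable = {0,6}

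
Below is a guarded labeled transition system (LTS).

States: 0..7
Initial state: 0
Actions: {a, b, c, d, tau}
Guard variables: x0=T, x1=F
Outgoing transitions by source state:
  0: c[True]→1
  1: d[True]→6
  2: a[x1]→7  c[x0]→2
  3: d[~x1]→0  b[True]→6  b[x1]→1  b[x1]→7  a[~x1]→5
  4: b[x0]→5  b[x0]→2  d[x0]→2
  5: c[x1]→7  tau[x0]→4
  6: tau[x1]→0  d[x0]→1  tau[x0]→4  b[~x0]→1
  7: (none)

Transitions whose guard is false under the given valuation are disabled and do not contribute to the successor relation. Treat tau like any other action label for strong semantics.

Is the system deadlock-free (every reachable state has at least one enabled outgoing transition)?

Answer: DEADLOCK-FREE

Analysis:
R = {0,1,2,4,5,6}
  0: c→1  [1 out]
  1: d→6  [1 out]
  2: c→2  [1 out]
  4: b→2  b→5  d→2  [3 out]
  5: tau→4  [1 out]
  6: d→1  tau→4  [2 out]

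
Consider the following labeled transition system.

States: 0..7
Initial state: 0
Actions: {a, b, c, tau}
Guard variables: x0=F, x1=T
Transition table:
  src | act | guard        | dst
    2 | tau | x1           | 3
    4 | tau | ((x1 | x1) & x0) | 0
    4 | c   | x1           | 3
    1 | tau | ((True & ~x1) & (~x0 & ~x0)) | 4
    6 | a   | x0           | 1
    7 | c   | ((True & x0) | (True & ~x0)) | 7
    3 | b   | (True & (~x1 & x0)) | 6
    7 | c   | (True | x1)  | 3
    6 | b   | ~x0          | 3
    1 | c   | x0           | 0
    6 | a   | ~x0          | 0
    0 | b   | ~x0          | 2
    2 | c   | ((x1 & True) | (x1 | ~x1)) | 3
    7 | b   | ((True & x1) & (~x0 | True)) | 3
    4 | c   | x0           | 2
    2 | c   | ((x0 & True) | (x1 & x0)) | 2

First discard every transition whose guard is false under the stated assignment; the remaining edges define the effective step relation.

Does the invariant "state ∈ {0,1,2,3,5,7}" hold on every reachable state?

Inv-set: {0,1,2,3,5,7}
R = {0,2,3}
  0: ✓
  2: ✓
  3: ✓

Answer: INVARIANT HOLDS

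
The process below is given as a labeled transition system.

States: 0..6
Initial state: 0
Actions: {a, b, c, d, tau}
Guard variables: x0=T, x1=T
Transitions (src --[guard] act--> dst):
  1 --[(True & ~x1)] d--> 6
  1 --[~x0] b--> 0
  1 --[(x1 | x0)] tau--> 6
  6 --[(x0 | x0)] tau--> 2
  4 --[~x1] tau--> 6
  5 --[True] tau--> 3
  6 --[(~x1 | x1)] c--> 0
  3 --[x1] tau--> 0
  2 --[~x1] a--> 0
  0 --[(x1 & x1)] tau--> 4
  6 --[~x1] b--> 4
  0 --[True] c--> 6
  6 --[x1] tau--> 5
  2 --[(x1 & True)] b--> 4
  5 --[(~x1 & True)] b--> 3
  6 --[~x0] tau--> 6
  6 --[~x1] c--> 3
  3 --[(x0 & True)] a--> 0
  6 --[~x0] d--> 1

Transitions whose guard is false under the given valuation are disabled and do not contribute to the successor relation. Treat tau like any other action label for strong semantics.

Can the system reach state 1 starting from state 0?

Answer: UNREACHABLE

Trace:
10 transition(s) survive guard evaluation.
L0 = {0}
L1 = {4,6}  cumulative {0,4,6}
L2 = {2,5}  cumulative {0,2,4,5,6}
L3 = {3}  cumulative {0,2,3,4,5,6}
Reachable = {0,2,3,4,5,6}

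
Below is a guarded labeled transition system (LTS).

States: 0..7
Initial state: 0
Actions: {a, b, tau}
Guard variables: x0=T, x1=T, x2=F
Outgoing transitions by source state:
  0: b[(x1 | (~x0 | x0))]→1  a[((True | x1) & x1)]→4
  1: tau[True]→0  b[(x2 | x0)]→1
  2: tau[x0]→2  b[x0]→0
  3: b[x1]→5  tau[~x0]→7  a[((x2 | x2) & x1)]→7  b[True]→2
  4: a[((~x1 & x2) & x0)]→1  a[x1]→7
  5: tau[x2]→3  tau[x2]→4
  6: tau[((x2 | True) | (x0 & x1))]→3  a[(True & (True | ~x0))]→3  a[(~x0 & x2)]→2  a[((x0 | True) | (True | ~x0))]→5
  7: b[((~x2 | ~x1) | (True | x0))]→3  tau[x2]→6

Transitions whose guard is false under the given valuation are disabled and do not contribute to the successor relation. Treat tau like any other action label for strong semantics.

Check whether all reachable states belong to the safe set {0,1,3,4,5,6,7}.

Inv-set: {0,1,3,4,5,6,7}
Reach set: {0,1,2,3,4,5,7}
  0: safe
  1: safe
  2: VIOLATES
  3: safe
  4: safe
  5: safe
  7: safe
counterexample path to 2: a·a·b·b

Answer: INVARIANT VIOLATED at state 2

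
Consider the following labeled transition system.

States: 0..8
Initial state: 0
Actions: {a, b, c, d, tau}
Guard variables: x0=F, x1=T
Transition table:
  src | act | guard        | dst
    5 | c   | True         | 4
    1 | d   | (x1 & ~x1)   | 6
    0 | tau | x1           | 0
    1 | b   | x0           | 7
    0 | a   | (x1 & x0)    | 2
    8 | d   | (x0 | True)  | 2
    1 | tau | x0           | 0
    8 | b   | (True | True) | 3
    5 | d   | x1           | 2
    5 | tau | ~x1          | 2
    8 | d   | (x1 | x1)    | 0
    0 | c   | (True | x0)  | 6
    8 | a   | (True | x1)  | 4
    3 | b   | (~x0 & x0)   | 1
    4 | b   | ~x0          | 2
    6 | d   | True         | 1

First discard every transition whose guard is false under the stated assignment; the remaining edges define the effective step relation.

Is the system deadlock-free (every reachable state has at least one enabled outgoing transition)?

Answer: DEADLOCK at state 1

Working:
Reach set: {0,1,6}
  0: c→6  tau→0  [2 out]
  1: ∅  [STUCK]
  6: d→1  [1 out]
trace reaching 1: c·d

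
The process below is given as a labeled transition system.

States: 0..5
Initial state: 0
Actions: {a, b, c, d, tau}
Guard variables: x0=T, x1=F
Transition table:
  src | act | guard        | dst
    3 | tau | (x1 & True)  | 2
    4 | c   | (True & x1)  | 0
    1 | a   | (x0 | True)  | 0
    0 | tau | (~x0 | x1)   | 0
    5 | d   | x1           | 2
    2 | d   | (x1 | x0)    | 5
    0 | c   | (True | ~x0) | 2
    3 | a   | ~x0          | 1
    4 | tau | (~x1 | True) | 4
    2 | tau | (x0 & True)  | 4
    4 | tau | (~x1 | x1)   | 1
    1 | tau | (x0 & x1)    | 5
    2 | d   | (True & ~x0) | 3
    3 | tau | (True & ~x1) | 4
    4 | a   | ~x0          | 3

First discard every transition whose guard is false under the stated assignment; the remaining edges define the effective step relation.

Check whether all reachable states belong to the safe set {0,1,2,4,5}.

Allowed set {0,1,2,4,5}
R = {0,1,2,4,5}
  0: ✓
  1: ✓
  2: ✓
  4: ✓
  5: ✓

Answer: INVARIANT HOLDS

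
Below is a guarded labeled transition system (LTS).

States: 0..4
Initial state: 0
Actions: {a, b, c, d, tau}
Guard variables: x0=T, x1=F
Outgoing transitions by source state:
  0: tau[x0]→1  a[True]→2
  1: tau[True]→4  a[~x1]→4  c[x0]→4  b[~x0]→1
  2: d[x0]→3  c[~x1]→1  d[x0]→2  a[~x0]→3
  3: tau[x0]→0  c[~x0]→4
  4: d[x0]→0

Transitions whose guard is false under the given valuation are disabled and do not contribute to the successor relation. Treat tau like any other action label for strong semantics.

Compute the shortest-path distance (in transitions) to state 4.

BFS to 4:
  L0 = {0}
  L1 = {1,2}
  L2 = {3,4}
depth(4)=2, e.g. tau·a

Answer: 2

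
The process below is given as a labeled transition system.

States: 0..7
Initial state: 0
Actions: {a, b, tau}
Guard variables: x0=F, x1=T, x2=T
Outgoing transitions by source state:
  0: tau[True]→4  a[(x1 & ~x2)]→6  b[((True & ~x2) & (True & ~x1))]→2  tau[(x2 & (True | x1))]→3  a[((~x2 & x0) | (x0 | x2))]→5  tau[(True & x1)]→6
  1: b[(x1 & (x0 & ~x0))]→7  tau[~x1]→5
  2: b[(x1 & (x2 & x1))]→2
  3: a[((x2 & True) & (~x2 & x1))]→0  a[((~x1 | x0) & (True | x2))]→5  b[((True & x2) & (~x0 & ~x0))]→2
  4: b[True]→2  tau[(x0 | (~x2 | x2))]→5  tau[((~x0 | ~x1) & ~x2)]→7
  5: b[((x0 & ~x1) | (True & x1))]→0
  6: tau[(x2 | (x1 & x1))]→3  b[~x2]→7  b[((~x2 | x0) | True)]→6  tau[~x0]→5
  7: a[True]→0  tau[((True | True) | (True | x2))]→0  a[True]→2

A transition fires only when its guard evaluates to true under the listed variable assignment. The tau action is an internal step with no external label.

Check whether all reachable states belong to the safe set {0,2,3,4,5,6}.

Answer: INVARIANT HOLDS

Working:
Allowed set {0,2,3,4,5,6}
Reachable = {0,2,3,4,5,6}
  0: safe
  2: safe
  3: safe
  4: safe
  5: safe
  6: safe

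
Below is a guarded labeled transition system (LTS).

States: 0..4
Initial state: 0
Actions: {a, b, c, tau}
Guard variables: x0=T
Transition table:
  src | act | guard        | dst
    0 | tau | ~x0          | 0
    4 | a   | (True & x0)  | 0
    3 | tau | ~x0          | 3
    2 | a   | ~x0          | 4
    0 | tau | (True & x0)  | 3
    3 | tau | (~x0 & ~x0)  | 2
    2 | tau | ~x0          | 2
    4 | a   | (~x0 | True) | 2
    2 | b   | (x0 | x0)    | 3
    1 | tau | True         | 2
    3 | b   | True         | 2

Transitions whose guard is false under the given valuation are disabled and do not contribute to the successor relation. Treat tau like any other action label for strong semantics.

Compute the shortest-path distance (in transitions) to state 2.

Answer: 2

Trace:
Breadth-first toward 2:
  depth 0: {0}
  depth 1: {3}
  depth 2: {2}
first hit 2 at d=2 via tau·b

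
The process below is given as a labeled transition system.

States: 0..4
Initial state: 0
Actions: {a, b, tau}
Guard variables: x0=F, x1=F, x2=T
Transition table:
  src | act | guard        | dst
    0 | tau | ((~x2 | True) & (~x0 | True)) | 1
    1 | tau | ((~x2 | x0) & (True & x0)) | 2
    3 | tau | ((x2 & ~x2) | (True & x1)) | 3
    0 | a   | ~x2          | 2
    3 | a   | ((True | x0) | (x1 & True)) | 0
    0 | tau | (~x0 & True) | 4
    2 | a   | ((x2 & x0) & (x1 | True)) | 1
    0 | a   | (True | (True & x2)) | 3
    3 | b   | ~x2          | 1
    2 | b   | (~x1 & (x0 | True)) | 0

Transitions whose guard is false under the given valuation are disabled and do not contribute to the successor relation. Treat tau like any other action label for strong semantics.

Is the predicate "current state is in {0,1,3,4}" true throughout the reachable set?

Inv-set: {0,1,3,4}
Reach set: {0,1,3,4}
  0: safe
  1: safe
  3: safe
  4: safe

Answer: INVARIANT HOLDS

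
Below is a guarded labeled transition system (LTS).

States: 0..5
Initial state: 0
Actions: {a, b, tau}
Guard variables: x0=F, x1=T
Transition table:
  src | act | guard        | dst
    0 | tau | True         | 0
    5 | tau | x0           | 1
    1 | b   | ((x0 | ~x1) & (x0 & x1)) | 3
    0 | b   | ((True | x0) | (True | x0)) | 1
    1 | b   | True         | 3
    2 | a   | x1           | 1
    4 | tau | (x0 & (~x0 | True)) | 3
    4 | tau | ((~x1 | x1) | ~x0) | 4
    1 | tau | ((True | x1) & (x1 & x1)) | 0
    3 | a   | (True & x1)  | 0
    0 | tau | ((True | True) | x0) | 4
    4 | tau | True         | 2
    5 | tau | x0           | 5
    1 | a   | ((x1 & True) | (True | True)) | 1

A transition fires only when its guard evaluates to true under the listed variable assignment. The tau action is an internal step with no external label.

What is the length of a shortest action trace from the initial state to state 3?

Answer: 2

Working:
Layered search for 3:
  L0 = {0}
  L1 = {1,4}
  L2 = {2,3}
3 enters at depth 2; path b·b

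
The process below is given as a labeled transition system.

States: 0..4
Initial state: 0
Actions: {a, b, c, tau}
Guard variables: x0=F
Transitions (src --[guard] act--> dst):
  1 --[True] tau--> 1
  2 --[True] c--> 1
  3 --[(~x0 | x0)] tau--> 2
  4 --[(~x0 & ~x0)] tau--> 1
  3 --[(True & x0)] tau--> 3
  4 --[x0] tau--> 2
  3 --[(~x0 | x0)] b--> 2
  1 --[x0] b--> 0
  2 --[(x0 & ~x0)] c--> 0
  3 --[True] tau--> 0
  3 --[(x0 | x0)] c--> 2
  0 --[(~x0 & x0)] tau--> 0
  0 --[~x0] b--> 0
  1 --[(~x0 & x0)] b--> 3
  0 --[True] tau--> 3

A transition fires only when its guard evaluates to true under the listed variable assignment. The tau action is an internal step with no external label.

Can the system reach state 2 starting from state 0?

Answer: REACHABLE

Analysis:
After dropping false guards: 8 live edges.
depth 0: {0}
depth 1: {3}  now seen {0,3}
depth 2: {2}  now seen {0,2,3}
depth 3: {1}  now seen {0,1,2,3}
R = {0,1,2,3}
trace reaching 2: tau·tau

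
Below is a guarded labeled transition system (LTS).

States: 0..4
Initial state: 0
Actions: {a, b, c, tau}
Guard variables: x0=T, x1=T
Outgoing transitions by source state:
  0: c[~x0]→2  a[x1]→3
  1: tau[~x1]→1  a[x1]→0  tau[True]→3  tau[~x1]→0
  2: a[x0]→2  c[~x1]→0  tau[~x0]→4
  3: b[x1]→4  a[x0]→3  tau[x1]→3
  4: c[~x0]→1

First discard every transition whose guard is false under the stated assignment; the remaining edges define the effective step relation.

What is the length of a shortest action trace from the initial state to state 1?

Layered search for 1:
  Layer 0: {0}
  Layer 1: {3}
  Layer 2: {4}
1 never appears.

Answer: UNREACHABLE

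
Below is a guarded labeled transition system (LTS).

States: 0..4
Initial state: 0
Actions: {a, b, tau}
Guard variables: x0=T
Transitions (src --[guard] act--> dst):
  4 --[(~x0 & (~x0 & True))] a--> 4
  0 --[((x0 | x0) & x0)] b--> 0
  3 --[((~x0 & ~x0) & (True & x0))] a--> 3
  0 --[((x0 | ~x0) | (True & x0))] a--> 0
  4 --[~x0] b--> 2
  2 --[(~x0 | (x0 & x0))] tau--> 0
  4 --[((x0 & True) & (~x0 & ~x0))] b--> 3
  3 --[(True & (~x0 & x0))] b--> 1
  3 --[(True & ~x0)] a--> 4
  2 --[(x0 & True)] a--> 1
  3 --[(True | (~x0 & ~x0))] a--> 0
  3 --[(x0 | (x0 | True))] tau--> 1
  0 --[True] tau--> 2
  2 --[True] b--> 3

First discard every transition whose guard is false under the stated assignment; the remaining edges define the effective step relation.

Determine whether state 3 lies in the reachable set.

Guard filter leaves 8 enabled edge(s).
L0 = {0}
L1 = {2}  total {0,2}
L2 = {1,3}  total {0,1,2,3}
Reach set: {0,1,2,3}
Path to 3: tau·b

Answer: REACHABLE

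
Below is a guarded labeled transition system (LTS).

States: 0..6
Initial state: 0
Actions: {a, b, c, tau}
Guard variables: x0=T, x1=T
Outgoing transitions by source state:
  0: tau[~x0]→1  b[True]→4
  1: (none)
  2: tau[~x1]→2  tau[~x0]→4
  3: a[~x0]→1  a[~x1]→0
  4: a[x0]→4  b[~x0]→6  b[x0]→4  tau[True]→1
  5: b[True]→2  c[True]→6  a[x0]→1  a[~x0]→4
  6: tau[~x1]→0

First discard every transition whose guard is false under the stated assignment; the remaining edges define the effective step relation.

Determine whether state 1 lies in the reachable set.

Guard filter leaves 7 enabled edge(s).
depth 0: {0}
depth 1: {4}  now seen {0,4}
depth 2: {1}  now seen {0,1,4}
Reachable = {0,1,4}
Path to 1: b·tau

Answer: REACHABLE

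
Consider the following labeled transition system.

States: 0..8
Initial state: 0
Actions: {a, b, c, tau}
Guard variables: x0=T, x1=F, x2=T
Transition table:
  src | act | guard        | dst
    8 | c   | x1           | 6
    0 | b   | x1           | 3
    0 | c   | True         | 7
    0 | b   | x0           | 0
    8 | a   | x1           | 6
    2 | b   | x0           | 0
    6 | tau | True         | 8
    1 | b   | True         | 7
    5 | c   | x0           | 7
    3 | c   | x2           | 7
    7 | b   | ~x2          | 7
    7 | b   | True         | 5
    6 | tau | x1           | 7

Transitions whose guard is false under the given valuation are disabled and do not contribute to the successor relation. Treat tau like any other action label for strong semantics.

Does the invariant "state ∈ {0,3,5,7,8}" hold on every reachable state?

Answer: INVARIANT HOLDS

Trace:
Inv-set: {0,3,5,7,8}
R = {0,5,7}
  0: ok
  5: ok
  7: ok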